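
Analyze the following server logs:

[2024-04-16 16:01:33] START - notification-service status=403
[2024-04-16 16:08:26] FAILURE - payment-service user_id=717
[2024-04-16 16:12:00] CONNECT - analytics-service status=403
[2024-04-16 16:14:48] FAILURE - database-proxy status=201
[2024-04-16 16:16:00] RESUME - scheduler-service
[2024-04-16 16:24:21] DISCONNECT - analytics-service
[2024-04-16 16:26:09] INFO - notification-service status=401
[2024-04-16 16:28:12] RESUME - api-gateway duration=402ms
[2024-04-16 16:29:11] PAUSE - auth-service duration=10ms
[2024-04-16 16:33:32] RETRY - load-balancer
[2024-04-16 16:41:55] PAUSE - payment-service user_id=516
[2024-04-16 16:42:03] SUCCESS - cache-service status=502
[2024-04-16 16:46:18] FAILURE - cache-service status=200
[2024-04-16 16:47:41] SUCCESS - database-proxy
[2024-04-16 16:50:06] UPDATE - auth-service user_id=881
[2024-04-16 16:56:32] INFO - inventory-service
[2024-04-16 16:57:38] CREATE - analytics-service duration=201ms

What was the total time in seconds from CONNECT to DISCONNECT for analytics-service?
741

To calculate state duration:

1. Find CONNECT event for analytics-service: 2024-04-16 16:12:00
2. Find DISCONNECT event for analytics-service: 2024-04-16 16:24:21
3. Calculate duration: 2024-04-16 16:24:21 - 2024-04-16 16:12:00 = 741 seconds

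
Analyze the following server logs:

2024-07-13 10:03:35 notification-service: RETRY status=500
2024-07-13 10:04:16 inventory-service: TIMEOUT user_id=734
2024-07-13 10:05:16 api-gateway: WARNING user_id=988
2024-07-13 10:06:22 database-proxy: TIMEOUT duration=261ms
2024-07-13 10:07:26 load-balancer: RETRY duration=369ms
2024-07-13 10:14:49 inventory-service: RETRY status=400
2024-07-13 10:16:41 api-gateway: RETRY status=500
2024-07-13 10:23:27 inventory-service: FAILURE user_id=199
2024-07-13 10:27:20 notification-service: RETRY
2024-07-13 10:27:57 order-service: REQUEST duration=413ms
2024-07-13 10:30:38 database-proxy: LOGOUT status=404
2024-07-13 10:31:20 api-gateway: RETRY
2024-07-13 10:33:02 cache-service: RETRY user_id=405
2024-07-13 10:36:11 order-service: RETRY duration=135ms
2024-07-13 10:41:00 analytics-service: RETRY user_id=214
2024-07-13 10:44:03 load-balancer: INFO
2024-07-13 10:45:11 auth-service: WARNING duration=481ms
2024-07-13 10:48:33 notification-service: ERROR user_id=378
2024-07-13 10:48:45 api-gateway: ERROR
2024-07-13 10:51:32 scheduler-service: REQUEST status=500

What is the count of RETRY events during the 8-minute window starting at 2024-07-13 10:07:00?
2

To count events in the time window:

1. Window boundaries: 2024-07-13 10:07:00 to 2024-07-13 10:15:00
2. Filter for RETRY events within this window
3. Count matching events: 2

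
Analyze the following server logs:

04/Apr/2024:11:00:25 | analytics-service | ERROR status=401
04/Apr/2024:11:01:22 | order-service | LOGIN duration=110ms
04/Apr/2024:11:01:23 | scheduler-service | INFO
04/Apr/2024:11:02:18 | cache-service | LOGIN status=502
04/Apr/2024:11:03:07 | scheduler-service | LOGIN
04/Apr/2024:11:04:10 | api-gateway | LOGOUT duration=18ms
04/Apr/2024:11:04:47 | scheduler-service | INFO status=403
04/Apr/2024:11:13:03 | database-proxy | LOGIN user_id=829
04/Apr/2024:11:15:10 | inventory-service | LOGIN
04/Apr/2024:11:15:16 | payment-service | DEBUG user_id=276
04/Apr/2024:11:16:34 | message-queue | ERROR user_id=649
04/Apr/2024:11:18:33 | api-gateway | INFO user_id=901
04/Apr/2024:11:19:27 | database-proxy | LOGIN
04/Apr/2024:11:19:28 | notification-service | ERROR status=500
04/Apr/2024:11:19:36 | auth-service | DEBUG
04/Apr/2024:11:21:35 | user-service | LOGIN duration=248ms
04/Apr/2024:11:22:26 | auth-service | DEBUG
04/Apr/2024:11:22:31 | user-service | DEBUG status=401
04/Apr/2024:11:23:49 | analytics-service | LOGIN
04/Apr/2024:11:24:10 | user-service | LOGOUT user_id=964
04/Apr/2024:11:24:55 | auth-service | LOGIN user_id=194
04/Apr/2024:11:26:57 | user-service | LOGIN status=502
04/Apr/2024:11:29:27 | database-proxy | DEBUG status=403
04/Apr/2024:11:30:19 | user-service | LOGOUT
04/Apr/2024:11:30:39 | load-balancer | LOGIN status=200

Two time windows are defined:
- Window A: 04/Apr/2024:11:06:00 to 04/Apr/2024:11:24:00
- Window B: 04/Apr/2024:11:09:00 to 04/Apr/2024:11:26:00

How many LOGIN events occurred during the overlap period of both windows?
5

To find overlap events:

1. Window A: 04/Apr/2024:11:06:00 to 04/Apr/2024:11:24:00
2. Window B: 04/Apr/2024:11:09:00 to 04/Apr/2024:11:26:00
3. Overlap period: 04/Apr/2024:11:09:00 to 04/Apr/2024:11:24:00
4. Count LOGIN events in overlap: 5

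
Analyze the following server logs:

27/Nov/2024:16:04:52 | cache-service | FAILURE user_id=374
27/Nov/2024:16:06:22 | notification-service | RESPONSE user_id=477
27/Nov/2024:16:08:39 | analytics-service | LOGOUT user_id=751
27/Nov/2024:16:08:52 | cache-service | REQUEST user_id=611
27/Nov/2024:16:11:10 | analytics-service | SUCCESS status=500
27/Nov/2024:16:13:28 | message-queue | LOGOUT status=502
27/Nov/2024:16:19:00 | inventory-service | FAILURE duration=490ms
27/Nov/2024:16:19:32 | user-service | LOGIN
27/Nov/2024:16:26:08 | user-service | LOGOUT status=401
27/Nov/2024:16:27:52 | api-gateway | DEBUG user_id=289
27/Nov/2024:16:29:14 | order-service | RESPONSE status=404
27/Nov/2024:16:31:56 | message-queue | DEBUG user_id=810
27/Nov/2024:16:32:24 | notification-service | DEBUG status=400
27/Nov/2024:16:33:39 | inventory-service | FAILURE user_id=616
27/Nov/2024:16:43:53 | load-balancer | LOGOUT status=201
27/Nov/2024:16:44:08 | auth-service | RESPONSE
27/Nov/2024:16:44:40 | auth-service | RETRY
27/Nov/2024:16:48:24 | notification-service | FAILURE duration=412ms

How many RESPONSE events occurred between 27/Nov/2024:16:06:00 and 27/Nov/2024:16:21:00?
1

To count events in the time window:

1. Window boundaries: 27/Nov/2024:16:06:00 to 27/Nov/2024:16:21:00
2. Filter for RESPONSE events within this window
3. Count matching events: 1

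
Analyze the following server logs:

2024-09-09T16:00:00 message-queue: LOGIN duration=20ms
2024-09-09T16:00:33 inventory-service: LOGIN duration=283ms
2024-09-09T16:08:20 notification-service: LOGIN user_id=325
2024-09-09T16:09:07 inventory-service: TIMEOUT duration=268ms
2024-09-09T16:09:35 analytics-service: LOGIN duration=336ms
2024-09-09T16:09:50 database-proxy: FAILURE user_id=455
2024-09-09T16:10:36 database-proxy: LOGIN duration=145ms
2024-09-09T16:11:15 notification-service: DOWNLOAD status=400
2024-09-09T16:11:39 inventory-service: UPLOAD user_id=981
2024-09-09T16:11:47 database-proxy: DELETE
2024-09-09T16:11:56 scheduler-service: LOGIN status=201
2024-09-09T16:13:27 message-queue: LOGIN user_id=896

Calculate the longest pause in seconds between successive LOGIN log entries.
467

To find the longest gap:

1. Extract all LOGIN events in chronological order
2. Calculate time differences between consecutive events
3. Find the maximum difference
4. Longest gap: 467 seconds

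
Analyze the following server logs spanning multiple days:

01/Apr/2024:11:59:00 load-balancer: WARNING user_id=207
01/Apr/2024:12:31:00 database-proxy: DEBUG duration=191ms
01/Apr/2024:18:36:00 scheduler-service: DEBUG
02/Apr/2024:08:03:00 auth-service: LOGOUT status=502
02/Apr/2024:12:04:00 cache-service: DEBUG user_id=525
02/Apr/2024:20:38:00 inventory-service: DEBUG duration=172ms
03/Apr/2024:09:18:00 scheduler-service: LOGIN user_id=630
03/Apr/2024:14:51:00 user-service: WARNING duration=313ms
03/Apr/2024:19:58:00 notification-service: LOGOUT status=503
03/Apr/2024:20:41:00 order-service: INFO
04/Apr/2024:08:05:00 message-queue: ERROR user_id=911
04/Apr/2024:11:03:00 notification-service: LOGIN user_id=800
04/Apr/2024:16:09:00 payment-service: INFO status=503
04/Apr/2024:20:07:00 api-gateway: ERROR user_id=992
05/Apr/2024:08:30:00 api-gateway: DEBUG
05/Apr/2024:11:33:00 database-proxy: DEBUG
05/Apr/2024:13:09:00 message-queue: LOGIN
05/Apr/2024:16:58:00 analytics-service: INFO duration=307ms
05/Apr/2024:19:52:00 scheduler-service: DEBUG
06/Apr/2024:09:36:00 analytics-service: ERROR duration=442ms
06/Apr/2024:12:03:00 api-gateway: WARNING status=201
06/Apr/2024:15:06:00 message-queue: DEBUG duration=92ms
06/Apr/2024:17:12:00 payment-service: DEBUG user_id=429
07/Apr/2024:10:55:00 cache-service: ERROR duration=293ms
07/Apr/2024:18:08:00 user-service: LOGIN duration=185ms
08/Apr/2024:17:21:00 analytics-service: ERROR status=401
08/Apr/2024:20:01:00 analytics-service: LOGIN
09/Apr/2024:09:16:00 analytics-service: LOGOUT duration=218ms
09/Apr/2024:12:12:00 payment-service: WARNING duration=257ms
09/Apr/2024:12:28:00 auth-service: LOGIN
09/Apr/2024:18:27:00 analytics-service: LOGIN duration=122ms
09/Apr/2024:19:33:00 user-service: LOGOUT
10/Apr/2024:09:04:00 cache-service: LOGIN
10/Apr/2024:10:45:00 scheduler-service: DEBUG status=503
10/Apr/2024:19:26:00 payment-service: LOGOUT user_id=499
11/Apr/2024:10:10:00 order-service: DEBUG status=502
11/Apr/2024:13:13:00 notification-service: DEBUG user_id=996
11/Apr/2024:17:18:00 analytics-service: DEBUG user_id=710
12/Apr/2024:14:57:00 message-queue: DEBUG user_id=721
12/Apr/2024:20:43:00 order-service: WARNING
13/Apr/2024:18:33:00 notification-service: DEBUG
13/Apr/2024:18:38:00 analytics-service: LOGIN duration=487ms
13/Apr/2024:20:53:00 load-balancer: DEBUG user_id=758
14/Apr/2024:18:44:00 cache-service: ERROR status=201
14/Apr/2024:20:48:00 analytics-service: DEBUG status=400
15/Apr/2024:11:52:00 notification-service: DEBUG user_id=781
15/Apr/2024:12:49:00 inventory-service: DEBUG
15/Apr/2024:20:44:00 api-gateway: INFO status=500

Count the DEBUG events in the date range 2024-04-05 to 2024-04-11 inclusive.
9

To filter by date range:

1. Date range: 2024-04-05 through 2024-04-11, both dates inclusive
2. Filter for DEBUG events whose date falls in this range
3. Count matching events: 9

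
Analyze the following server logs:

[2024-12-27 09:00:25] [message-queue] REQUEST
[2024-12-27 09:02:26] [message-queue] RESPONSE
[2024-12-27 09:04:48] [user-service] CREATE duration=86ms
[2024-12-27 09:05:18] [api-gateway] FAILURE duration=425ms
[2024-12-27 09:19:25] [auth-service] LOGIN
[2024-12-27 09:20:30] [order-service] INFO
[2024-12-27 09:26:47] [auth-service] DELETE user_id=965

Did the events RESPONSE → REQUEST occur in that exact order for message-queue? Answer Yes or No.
No

To verify sequence order:

1. Find all events in sequence RESPONSE → REQUEST for message-queue
2. Extract their timestamps
3. Check if timestamps are in ascending order
4. Result: No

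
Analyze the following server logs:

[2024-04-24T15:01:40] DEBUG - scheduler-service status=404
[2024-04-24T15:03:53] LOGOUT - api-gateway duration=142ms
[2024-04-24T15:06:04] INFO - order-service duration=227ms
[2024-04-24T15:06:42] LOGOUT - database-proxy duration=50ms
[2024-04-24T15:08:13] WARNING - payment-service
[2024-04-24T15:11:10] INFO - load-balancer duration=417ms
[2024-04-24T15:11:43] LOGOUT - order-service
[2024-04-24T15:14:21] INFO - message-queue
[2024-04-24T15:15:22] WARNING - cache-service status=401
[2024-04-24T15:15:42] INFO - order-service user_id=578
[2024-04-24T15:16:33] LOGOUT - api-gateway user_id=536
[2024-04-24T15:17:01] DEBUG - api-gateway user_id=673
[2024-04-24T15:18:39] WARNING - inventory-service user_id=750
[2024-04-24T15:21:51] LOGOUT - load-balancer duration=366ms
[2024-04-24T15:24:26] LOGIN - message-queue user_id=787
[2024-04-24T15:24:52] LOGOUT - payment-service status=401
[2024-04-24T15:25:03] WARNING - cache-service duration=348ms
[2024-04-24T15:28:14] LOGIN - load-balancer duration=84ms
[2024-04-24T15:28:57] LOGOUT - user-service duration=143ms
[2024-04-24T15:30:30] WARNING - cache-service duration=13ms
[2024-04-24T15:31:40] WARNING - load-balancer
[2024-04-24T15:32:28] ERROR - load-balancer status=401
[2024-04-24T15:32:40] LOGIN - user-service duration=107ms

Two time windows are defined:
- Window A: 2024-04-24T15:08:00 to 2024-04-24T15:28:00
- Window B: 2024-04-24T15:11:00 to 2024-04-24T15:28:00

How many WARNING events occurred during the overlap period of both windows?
3

To find overlap events:

1. Window A: 2024-04-24T15:08:00 to 2024-04-24T15:28:00
2. Window B: 2024-04-24T15:11:00 to 2024-04-24T15:28:00
3. Overlap period: 2024-04-24T15:11:00 to 2024-04-24T15:28:00
4. Count WARNING events in overlap: 3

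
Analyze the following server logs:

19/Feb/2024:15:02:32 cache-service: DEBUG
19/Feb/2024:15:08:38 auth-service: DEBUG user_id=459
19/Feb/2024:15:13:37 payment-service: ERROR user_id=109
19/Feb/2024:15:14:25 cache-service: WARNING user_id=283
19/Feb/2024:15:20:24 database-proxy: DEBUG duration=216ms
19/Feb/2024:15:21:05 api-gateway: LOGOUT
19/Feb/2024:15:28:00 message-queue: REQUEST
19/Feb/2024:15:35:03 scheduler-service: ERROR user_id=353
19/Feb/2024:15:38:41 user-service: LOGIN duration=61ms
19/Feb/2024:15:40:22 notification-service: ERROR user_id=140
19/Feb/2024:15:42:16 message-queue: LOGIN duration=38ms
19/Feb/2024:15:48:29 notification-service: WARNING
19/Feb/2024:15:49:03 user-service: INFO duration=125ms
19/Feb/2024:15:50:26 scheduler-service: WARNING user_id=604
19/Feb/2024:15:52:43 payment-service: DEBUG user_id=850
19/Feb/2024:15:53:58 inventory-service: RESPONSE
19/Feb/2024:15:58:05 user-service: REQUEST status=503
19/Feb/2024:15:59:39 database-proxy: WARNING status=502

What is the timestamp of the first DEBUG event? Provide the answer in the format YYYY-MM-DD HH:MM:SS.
2024-02-19 15:02:32

To find the first event:

1. Filter for all DEBUG events
2. Sort by timestamp
3. Select the first one
4. Timestamp: 2024-02-19 15:02:32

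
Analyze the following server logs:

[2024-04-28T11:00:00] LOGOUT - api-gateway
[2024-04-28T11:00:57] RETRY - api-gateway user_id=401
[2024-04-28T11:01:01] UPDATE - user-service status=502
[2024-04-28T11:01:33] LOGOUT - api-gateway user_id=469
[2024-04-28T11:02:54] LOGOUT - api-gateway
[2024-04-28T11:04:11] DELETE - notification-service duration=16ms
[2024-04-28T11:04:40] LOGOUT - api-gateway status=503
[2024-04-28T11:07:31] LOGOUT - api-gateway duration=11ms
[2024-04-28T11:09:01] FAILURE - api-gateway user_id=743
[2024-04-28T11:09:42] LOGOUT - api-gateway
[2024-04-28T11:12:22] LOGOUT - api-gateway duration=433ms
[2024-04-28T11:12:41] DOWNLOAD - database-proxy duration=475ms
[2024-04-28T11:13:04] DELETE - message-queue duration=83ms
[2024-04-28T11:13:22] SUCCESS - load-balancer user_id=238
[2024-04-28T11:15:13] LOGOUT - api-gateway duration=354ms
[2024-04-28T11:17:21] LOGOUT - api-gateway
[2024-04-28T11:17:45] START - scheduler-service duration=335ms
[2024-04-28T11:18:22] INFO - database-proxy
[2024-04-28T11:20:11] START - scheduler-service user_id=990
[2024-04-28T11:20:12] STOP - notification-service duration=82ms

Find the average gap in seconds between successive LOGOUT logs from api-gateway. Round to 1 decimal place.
130.1

To calculate average interval:

1. Find all LOGOUT events for api-gateway in order
2. Calculate time gaps between consecutive events
3. Compute mean of gaps: 1041 / 8 = 130.1 seconds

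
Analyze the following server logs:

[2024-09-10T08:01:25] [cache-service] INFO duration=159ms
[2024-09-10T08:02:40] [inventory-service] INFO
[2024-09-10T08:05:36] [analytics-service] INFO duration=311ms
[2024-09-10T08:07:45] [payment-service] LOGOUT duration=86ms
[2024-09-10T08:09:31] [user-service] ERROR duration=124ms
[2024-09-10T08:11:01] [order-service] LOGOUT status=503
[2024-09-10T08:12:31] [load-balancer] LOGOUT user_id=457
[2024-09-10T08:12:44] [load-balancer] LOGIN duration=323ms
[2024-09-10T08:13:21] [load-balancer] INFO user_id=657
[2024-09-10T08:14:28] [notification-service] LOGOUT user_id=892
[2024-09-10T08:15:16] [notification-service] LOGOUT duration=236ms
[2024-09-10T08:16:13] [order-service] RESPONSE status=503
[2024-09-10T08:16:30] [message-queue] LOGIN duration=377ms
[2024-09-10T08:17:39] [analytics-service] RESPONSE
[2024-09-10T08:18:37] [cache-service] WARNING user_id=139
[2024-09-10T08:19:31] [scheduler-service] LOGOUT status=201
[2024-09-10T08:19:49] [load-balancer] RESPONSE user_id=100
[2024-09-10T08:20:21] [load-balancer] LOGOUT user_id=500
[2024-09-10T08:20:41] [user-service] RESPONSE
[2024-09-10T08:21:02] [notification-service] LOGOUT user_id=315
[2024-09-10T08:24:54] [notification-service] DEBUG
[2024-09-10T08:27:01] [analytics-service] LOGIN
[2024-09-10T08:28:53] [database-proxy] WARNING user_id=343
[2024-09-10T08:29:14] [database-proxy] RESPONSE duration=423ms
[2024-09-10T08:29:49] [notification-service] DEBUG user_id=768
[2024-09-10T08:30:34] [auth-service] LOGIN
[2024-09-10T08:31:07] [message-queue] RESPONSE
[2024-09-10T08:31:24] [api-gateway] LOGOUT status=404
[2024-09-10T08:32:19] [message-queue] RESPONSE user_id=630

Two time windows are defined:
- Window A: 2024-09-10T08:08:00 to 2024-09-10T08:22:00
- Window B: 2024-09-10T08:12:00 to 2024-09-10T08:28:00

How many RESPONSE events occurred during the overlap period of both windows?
4

To find overlap events:

1. Window A: 2024-09-10T08:08:00 to 2024-09-10T08:22:00
2. Window B: 2024-09-10T08:12:00 to 2024-09-10T08:28:00
3. Overlap period: 2024-09-10T08:12:00 to 2024-09-10T08:22:00
4. Count RESPONSE events in overlap: 4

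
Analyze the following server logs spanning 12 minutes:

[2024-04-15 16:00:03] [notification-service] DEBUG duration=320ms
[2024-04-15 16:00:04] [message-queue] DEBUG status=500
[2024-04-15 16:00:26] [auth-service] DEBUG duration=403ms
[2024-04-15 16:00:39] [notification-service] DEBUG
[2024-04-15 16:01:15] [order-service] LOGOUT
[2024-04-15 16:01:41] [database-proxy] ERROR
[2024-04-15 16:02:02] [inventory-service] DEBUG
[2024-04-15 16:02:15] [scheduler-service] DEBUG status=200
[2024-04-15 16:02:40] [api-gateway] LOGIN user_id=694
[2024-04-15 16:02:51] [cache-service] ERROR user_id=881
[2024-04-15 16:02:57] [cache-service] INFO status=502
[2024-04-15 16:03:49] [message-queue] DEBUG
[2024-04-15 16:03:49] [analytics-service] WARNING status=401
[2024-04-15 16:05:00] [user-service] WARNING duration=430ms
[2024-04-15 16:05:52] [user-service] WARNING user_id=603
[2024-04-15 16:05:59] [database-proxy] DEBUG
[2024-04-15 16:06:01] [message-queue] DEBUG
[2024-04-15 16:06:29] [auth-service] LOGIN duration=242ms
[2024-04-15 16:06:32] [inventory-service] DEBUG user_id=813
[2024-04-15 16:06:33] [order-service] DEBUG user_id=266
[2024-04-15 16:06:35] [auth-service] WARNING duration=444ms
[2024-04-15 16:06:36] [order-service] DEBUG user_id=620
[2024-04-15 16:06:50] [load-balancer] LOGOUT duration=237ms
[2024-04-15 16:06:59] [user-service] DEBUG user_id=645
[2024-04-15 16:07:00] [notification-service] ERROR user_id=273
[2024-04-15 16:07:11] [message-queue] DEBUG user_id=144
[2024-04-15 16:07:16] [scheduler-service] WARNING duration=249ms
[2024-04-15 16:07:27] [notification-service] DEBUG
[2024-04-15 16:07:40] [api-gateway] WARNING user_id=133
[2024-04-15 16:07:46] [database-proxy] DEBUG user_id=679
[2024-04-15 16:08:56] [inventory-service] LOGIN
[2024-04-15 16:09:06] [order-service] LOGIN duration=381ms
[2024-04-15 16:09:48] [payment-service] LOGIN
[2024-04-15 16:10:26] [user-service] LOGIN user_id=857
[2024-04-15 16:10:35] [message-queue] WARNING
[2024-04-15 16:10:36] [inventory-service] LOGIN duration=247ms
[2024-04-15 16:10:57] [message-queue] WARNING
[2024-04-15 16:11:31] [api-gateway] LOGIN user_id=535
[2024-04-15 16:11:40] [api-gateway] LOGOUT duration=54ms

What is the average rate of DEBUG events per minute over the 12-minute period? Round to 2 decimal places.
1.33

To calculate the rate:

1. Count total DEBUG events: 16
2. Total time period: 12 minutes
3. Rate = 16 / 12 = 1.33 events per minute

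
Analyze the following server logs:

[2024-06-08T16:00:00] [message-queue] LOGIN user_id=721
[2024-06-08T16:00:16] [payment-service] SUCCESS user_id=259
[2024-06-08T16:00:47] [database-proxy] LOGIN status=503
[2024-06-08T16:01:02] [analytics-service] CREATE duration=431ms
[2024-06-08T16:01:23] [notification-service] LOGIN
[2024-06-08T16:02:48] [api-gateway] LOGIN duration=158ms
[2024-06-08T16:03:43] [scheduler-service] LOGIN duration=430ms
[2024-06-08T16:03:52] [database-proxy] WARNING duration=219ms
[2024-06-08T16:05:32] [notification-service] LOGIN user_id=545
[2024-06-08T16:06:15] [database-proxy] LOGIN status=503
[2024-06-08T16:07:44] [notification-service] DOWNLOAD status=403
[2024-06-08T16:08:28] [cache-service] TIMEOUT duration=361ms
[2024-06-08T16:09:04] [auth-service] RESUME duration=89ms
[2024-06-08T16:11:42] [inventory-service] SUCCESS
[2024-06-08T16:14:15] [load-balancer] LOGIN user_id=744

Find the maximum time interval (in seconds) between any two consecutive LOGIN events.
480

To find the longest gap:

1. Extract all LOGIN events in chronological order
2. Calculate time differences between consecutive events
3. Find the maximum difference
4. Longest gap: 480 seconds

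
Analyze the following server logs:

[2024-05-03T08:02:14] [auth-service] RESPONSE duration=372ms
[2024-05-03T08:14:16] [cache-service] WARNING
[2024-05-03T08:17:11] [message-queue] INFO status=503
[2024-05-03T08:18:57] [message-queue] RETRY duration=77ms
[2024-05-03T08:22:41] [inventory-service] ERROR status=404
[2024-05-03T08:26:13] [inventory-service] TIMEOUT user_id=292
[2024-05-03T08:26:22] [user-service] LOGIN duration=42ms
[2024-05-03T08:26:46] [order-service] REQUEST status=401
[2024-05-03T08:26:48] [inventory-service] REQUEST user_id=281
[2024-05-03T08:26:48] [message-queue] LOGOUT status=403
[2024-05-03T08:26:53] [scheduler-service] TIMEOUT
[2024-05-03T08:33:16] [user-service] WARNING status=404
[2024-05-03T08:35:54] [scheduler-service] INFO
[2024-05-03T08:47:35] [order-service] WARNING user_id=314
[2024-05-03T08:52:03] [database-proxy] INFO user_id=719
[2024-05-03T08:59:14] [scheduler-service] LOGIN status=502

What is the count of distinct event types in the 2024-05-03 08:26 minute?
4

To count unique event types:

1. Filter events in the minute starting at 2024-05-03 08:26
2. Extract event types from matching entries
3. Count unique types: 4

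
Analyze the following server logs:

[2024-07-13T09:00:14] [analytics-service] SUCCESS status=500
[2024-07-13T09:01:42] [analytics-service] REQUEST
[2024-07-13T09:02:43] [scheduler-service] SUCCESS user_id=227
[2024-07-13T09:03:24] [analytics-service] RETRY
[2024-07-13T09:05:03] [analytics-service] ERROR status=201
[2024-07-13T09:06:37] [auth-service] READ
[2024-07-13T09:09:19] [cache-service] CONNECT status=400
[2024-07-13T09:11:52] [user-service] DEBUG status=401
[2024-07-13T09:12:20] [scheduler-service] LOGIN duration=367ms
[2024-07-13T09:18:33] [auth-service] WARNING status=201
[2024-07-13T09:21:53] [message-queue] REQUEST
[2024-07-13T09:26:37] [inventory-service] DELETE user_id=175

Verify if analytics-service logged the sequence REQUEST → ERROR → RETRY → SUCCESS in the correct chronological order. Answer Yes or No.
No

To verify sequence order:

1. Find all events in sequence REQUEST → ERROR → RETRY → SUCCESS for analytics-service
2. Extract their timestamps
3. Check if timestamps are in ascending order
4. Result: No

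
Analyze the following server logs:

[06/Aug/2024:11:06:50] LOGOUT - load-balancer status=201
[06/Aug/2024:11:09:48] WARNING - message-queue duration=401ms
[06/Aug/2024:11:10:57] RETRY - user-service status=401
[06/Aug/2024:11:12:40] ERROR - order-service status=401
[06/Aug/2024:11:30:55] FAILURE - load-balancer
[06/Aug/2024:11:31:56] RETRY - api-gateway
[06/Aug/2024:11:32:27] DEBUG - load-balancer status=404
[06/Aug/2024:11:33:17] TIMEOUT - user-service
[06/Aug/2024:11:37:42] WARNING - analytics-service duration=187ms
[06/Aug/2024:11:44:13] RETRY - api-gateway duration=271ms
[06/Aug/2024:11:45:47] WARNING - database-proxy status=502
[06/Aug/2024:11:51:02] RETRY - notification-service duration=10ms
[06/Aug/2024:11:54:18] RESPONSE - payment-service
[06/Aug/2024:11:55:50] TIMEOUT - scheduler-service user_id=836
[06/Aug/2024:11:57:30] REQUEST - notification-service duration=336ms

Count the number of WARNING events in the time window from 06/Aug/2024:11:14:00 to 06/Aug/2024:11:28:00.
0

To count events in the time window:

1. Window boundaries: 06/Aug/2024:11:14:00 to 06/Aug/2024:11:28:00
2. Filter for WARNING events within this window
3. Count matching events: 0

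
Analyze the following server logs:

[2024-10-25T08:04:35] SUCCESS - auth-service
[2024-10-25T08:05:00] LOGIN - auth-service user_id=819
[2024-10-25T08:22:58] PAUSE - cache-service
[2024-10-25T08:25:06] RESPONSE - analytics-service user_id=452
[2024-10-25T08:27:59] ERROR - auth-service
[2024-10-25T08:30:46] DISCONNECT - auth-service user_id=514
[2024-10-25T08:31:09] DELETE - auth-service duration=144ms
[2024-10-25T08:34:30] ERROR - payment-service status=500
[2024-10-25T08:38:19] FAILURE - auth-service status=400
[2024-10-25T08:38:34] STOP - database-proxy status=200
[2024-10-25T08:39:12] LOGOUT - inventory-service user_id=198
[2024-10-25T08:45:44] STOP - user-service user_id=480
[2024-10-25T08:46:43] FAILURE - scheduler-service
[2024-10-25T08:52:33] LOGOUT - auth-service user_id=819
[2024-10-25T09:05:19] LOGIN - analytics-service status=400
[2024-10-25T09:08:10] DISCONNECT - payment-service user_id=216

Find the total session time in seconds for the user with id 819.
2853

To calculate session duration:

1. Find LOGIN event for user_id=819: 2024-10-25T08:05:00
2. Find LOGOUT event for user_id=819: 2024-10-25T08:52:33
3. Session duration: 2024-10-25T08:52:33 - 2024-10-25T08:05:00 = 2853 seconds (47 minutes)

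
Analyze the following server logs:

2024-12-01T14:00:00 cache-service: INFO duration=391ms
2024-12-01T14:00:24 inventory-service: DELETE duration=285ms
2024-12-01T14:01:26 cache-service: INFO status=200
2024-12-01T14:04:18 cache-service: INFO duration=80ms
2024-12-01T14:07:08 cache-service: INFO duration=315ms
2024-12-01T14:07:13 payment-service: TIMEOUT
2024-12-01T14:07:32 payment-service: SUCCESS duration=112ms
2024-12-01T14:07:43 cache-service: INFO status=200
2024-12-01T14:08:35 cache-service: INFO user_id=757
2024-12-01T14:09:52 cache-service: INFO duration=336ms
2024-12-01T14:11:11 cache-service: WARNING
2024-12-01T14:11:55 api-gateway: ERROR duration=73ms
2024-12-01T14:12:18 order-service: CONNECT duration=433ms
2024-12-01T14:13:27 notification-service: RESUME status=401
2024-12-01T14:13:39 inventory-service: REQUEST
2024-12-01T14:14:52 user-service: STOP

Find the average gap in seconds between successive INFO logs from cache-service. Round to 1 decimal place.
98.7

To calculate average interval:

1. Find all INFO events for cache-service in order
2. Calculate time gaps between consecutive events
3. Compute mean of gaps: 592 / 6 = 98.7 seconds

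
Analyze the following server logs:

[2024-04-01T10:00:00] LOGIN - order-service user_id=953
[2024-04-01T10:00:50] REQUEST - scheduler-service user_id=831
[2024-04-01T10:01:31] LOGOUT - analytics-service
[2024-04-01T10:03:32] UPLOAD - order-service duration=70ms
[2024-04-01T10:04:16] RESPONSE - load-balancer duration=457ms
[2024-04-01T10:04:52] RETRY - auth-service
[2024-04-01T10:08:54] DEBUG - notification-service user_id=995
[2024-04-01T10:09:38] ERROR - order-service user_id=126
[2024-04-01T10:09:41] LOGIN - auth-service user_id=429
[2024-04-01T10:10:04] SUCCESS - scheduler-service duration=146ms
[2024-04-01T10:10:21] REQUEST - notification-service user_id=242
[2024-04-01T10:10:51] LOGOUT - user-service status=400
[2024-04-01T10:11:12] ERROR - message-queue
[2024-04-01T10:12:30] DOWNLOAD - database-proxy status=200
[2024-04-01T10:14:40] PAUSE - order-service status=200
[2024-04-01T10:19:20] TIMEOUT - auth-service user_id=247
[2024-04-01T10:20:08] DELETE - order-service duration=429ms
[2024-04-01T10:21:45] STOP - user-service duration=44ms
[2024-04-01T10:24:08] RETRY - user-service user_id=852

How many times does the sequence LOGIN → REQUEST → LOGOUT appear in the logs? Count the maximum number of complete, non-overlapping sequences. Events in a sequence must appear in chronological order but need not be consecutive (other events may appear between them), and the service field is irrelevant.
2

To count sequences:

1. Look for pattern: LOGIN → REQUEST → LOGOUT
2. Greedily scan the log in chronological order, matching each sequence element in turn (ignoring service)
3. Each time the full pattern completes, increment the count and restart matching from the next event
4. Complete non-overlapping sequences found: 2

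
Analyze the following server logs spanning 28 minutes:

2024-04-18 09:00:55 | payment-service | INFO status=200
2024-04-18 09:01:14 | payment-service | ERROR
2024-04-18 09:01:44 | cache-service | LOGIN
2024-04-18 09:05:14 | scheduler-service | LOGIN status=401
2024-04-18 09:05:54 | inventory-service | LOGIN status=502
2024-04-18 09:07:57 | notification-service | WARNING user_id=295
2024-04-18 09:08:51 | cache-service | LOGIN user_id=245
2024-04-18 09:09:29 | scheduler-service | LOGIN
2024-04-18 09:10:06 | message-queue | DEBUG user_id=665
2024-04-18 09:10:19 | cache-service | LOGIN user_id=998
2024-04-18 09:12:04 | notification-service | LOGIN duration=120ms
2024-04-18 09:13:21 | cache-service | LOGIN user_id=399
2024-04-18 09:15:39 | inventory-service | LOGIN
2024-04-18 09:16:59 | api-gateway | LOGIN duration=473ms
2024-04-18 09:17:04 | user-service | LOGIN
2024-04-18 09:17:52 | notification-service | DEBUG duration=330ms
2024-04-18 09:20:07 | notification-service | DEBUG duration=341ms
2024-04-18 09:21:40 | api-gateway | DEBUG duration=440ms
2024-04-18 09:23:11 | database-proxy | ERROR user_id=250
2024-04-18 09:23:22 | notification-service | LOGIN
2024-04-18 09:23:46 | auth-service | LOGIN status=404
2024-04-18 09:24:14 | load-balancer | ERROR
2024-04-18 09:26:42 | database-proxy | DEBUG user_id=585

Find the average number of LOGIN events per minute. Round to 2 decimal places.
0.46

To calculate the rate:

1. Count total LOGIN events: 13
2. Total time period: 28 minutes
3. Rate = 13 / 28 = 0.46 events per minute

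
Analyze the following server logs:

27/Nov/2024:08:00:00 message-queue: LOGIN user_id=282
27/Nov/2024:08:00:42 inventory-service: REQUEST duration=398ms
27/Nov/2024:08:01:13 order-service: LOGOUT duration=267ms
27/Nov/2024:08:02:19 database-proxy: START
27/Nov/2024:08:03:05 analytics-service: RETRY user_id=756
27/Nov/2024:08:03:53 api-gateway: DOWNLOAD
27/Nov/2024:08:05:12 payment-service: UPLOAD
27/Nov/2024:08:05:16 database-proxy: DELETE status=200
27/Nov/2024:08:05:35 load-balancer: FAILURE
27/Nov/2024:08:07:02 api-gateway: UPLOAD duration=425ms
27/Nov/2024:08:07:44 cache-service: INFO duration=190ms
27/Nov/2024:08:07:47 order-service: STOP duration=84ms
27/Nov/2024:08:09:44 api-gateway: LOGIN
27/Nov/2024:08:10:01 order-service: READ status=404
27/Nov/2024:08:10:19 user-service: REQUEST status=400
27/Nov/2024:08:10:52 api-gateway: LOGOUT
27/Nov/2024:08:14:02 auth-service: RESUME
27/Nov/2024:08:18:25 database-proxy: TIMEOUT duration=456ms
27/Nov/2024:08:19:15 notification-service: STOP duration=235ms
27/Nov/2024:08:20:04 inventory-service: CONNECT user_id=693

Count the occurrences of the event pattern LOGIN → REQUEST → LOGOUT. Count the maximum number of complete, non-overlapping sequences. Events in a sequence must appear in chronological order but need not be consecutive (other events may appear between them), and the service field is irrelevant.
2

To count sequences:

1. Look for pattern: LOGIN → REQUEST → LOGOUT
2. Greedily scan the log in chronological order, matching each sequence element in turn (ignoring service)
3. Each time the full pattern completes, increment the count and restart matching from the next event
4. Complete non-overlapping sequences found: 2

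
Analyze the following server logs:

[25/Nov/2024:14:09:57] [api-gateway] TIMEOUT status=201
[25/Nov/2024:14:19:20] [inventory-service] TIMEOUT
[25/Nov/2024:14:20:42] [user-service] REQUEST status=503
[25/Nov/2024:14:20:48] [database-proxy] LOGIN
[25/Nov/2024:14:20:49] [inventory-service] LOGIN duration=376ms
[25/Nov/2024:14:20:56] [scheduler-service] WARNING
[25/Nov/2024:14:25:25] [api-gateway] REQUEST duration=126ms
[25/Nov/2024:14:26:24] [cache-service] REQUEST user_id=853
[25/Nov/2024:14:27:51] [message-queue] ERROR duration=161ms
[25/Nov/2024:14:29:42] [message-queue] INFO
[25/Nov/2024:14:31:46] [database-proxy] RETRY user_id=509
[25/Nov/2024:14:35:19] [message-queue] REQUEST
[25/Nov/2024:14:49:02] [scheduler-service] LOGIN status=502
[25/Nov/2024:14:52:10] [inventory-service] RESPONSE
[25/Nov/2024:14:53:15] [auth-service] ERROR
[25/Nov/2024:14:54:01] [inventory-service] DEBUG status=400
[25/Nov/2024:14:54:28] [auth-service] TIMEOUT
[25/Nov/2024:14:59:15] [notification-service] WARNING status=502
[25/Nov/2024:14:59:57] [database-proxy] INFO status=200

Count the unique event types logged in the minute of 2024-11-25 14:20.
3

To count unique event types:

1. Filter events in the minute starting at 2024-11-25 14:20
2. Extract event types from matching entries
3. Count unique types: 3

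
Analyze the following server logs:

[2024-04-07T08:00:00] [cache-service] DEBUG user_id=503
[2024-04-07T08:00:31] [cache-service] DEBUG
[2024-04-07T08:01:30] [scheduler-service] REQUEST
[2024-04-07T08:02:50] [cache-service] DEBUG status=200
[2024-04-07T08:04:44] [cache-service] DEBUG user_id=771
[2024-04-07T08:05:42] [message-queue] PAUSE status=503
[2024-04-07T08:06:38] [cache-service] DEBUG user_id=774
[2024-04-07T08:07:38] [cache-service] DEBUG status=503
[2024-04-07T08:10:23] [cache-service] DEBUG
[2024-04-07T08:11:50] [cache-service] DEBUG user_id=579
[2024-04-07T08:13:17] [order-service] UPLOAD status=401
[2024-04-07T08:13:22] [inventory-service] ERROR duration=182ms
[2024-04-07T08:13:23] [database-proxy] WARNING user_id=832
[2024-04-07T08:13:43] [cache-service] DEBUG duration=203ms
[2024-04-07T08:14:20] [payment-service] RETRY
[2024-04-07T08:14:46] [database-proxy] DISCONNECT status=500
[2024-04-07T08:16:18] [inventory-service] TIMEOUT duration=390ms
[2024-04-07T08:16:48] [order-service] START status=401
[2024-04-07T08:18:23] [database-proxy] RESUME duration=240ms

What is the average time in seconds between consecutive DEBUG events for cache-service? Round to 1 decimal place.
102.9

To calculate average interval:

1. Find all DEBUG events for cache-service in order
2. Calculate time gaps between consecutive events
3. Compute mean of gaps: 823 / 8 = 102.9 seconds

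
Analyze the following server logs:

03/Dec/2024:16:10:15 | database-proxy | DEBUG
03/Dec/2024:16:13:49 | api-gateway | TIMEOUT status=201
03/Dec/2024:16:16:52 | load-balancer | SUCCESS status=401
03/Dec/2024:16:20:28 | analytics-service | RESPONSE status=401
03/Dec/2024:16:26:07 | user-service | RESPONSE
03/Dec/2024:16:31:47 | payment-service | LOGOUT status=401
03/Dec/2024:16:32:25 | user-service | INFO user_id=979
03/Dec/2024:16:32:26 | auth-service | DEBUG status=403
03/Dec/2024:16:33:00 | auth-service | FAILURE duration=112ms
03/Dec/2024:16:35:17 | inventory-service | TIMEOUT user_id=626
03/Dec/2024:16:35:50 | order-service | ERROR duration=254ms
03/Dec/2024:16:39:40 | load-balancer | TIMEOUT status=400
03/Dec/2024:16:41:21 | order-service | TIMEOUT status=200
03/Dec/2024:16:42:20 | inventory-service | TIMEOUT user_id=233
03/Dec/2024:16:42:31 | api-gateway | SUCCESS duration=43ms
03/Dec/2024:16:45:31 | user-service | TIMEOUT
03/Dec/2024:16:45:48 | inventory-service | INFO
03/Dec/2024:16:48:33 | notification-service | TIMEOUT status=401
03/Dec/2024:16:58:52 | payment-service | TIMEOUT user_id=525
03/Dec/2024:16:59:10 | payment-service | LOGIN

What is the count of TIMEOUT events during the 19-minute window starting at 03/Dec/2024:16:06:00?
1

To count events in the time window:

1. Window boundaries: 03/Dec/2024:16:06:00 to 03/Dec/2024:16:25:00
2. Filter for TIMEOUT events within this window
3. Count matching events: 1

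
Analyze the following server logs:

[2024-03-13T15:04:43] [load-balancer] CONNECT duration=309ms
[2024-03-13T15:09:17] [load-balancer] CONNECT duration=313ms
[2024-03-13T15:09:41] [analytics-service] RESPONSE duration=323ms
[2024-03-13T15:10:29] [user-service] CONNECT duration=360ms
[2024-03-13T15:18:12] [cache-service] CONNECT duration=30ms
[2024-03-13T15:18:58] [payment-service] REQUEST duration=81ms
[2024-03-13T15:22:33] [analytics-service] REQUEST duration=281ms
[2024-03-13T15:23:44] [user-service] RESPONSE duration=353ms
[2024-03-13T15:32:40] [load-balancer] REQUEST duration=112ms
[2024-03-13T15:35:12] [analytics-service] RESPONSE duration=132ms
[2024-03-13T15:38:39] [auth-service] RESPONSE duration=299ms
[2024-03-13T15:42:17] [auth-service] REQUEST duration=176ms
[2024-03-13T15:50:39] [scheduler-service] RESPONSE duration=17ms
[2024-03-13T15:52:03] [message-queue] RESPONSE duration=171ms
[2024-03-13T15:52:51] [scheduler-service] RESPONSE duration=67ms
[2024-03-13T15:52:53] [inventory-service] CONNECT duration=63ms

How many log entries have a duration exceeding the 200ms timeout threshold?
7

To count timeouts:

1. Threshold: 200ms
2. Extract duration from each log entry
3. Count entries where duration > 200
4. Timeout count: 7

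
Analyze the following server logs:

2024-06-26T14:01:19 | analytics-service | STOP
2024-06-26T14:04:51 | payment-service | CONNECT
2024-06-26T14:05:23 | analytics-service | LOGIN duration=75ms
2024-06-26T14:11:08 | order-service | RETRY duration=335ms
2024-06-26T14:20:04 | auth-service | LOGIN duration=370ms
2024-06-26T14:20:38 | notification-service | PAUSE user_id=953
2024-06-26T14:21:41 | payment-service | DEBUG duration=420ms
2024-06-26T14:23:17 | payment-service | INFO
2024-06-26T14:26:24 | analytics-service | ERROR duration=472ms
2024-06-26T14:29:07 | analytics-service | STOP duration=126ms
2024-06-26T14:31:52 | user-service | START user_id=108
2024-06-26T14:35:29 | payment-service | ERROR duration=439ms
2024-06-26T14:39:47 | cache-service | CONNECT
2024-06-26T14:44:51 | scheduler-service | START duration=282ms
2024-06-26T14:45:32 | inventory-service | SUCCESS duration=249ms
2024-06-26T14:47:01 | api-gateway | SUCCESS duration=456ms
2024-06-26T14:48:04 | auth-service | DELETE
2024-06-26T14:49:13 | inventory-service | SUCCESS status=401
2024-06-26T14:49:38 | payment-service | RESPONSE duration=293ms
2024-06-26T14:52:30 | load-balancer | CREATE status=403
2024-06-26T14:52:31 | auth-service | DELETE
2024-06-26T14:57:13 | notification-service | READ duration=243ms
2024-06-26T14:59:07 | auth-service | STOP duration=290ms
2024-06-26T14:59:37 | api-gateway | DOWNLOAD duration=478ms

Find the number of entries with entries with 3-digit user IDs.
2

To find matching entries:

1. Pattern to match: entries with 3-digit user IDs
2. Scan each log entry for the pattern
3. Count matches: 2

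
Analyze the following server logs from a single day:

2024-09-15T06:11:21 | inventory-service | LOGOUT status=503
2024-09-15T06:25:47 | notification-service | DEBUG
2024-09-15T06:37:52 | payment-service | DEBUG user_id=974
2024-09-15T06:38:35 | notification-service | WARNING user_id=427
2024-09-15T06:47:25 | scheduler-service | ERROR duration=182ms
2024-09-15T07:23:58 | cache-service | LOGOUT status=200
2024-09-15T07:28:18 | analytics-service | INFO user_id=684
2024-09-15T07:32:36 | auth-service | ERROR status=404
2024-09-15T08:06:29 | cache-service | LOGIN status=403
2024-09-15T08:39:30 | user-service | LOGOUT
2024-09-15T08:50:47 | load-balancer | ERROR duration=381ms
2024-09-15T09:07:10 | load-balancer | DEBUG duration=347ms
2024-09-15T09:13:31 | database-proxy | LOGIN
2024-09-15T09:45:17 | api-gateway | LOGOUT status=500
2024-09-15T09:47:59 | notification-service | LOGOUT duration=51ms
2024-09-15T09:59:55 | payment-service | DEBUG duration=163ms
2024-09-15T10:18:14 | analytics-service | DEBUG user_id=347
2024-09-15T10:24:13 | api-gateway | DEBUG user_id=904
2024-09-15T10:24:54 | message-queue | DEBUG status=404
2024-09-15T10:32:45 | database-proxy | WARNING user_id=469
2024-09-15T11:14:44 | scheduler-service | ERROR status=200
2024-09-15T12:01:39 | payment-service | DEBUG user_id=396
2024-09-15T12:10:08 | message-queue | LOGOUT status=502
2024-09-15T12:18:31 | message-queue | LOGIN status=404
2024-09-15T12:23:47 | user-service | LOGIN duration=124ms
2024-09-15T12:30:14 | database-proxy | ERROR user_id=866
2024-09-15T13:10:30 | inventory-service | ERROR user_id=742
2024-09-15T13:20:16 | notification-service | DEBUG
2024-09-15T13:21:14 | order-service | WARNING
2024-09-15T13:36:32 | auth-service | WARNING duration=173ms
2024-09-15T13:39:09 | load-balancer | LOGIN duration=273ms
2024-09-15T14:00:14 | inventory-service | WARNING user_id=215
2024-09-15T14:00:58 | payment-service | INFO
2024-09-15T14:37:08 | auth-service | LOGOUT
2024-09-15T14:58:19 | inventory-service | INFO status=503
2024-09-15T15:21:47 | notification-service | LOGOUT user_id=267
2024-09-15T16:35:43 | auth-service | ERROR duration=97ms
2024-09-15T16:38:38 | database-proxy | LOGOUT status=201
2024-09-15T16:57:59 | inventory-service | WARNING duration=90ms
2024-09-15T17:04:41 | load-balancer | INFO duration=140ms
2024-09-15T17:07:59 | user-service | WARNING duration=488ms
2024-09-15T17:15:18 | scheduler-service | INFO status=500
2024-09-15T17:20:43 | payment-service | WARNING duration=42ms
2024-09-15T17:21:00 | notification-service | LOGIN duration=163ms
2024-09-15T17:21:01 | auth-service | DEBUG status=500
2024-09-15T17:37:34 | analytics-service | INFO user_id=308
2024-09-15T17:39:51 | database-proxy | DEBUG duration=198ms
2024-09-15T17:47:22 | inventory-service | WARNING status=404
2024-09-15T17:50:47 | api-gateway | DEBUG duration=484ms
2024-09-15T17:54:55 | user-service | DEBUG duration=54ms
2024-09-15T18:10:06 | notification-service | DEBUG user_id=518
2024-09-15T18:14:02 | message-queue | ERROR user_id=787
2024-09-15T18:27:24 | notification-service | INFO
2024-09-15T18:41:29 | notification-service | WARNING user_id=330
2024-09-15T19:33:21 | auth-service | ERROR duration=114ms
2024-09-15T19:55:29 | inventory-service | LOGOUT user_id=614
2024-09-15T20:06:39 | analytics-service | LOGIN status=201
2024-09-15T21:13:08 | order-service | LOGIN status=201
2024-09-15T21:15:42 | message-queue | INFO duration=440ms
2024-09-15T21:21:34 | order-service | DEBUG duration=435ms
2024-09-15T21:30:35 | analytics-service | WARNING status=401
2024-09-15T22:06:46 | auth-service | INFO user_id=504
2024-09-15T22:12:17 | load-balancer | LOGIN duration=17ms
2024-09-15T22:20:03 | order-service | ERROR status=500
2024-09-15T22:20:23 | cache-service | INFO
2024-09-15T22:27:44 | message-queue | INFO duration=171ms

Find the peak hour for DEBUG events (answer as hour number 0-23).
17

To find the peak hour:

1. Group all DEBUG events by hour
2. Count events in each hour
3. Find hour with maximum count
4. Peak hour: 17 (with 4 events)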